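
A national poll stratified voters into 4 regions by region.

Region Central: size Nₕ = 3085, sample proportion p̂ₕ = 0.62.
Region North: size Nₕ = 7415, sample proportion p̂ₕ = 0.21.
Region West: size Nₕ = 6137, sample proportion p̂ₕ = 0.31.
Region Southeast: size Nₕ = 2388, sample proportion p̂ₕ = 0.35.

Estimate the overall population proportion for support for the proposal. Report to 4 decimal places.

N = 3085 + 7415 + 6137 + 2388 = 19025.
Overall proportion = Σ (Nₕ/N)·p̂ₕ.
Σ Nₕp̂ₕ = 1912.7 + 1557.15 + 1902.47 + 835.8 = 6208.12.
6208.12 / 19025 = 0.326314... → 0.3263.

0.3263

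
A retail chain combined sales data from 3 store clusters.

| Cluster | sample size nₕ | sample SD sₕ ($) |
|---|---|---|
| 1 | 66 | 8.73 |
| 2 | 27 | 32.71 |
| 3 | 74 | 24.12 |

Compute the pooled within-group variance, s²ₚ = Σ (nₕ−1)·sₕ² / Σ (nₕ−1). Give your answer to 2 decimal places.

1: (66−1)·8.73² = 65·76.2129 = 4953.8385
2: (27−1)·32.71² = 26·1069.9441 = 27818.5466
3: (74−1)·24.12² = 73·581.7744 = 42469.5312
Numerator = 75241.9163; denominator = Σ(nₕ−1) = 164.
s²ₚ = 75241.9163/164 = 458.7922... → 458.79.

458.79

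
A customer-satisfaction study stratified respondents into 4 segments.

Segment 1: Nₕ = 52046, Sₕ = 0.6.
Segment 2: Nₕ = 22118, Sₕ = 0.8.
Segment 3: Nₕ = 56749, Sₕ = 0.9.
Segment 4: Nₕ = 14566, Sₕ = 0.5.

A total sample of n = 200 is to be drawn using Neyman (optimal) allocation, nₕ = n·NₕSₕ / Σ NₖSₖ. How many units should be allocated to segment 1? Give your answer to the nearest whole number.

Σ NₕSₕ = 52046·0.6 + 22118·0.8 + 56749·0.9 + 14566·0.5 = 107279.1.
Share for 1: 31227.6/107279.1 = 0.29109.
n_1 = 200 × 0.29109 = 58.217... → 58.

58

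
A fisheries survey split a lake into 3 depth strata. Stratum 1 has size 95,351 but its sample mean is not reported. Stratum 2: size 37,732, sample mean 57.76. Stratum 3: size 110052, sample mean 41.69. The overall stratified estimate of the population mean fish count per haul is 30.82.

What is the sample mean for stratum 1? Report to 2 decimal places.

7.61

N = 95351 + 37732 + 110052 = 243135.
Overall total = μ·N = 30.82·243135 = 7493420.7.
Subtract the known strata: 37732·57.76 + 110052·41.69 = 6767468.2.
Remaining total for stratum 1: 7493420.7 − 6767468.2 = 725952.5.
Divide by its size: 725952.5 / 95351 = 7.6135... → 7.61.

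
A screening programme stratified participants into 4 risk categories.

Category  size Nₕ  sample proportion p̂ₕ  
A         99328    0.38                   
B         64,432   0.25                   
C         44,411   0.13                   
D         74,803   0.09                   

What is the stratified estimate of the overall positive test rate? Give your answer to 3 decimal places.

Wₕ = Nₕ/N with N = 282974: 0.3510, 0.2277, 0.1569, 0.2643.
p̂_st = 0.3510·0.38 + 0.2277·0.25 + 0.1569·0.13 + 0.2643·0.09 ≈ 0.23450... → 0.235.

0.235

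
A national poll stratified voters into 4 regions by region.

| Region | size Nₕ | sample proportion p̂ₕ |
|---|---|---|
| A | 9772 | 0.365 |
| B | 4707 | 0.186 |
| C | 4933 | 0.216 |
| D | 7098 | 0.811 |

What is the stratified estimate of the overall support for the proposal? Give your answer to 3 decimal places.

N = 9772 + 4707 + 4933 + 7098 = 26510.
Overall proportion = Σ (Nₕ/N)·p̂ₕ.
Σ Nₕp̂ₕ = 3566.78 + 875.502 + 1065.528 + 5756.478 = 11264.288.
11264.288 / 26510 = 0.42491... → 0.425.

0.425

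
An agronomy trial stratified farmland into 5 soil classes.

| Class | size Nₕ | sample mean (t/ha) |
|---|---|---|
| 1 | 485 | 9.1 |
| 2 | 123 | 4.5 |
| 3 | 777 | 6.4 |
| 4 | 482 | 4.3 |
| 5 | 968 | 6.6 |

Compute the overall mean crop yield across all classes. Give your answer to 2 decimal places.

N = 2835; weights Wₕ = Nₕ/N = (0.1711, 0.0434, 0.2741, 0.1700, 0.3414).
x̄_st = Σ Wₕ·x̄ₕ = 0.1711·9.1 + 0.0434·4.5 + 0.2741·6.4 + 0.1700·4.3 + 0.3414·6.6 ≈ 6.4907...
→ 6.49.

6.49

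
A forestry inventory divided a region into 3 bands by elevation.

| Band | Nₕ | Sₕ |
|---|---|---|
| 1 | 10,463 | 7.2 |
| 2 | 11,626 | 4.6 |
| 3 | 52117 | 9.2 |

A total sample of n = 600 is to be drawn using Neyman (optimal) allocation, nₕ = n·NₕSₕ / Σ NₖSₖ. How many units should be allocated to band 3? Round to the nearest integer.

Σ NₕSₕ = 10463·7.2 + 11626·4.6 + 52117·9.2 = 608289.6.
Share for 3: 479476.4/608289.6 = 0.78824.
n_3 = 600 × 0.78824 = 472.942... → 473.

473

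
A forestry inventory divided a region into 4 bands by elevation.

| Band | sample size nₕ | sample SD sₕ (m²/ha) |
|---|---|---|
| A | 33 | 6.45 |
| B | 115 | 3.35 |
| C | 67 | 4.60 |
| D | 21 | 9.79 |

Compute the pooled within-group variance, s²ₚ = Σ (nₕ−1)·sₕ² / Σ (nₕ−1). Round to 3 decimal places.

A: (33−1)·6.45² = 32·41.6025 = 1331.28
B: (115−1)·3.35² = 114·11.2225 = 1279.365
C: (67−1)·4.60² = 66·21.16 = 1396.56
D: (21−1)·9.79² = 20·95.8441 = 1916.882
Numerator = 5924.087; denominator = Σ(nₕ−1) = 232.
s²ₚ = 5924.087/232 = 25.53486... → 25.535.

25.535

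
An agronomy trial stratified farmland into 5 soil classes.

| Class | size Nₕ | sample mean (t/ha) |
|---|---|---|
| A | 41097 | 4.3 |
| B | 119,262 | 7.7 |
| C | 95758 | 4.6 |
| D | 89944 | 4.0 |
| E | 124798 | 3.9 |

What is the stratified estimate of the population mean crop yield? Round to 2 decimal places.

N = 470859; weights Wₕ = Nₕ/N = (0.0873, 0.2533, 0.2034, 0.1910, 0.2650).
x̄_st = Σ Wₕ·x̄ₕ = 0.0873·4.3 + 0.2533·7.7 + 0.2034·4.6 + 0.1910·4.0 + 0.2650·3.9 ≈ 5.0589...
→ 5.06.

5.06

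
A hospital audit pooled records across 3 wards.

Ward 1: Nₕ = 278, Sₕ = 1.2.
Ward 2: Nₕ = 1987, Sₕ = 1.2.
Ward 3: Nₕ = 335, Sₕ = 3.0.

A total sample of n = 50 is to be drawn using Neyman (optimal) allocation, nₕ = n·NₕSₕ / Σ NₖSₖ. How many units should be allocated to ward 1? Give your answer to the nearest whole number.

1: NₕSₕ = 278·1.2 = 333.6
2: NₕSₕ = 1987·1.2 = 2384.4
3: NₕSₕ = 335·3.0 = 1005
Σ NₕSₕ = 3723.
n_1 = 50·333.6/3723 = 4.480... → 4.

4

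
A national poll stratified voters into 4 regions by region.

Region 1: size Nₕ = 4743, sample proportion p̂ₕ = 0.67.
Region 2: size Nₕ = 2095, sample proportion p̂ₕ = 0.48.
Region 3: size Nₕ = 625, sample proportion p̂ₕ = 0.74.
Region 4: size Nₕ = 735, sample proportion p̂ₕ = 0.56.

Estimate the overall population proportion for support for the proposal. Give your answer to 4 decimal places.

Wₕ = Nₕ/N with N = 8198: 0.5786, 0.2556, 0.0762, 0.0897.
p̂_st = 0.5786·0.67 + 0.2556·0.48 + 0.0762·0.74 + 0.0897·0.56 ≈ 0.616920... → 0.6169.

0.6169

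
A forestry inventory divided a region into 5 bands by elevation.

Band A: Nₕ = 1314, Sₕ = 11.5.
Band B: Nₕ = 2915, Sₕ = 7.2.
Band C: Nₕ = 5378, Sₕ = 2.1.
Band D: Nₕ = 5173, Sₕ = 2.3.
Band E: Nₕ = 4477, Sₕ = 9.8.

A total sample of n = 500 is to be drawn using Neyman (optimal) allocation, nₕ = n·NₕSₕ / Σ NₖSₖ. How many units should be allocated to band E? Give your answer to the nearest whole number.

A: NₕSₕ = 1314·11.5 = 15111
B: NₕSₕ = 2915·7.2 = 20988
C: NₕSₕ = 5378·2.1 = 11293.8
D: NₕSₕ = 5173·2.3 = 11897.9
E: NₕSₕ = 4477·9.8 = 43874.6
Σ NₕSₕ = 103165.3.
n_E = 500·43874.6/103165.3 = 212.642... → 213.

213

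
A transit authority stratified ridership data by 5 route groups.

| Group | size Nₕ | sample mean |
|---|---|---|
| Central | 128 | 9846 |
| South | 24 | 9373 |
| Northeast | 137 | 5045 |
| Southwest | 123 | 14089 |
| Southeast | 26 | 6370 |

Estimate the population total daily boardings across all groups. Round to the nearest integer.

Estimate total by summing Nₕ·x̄ₕ over strata.
128·9846 + 24·9373 + 137·5045 + 123·14089 + 26·6370 = 1260288 + 224952 + 691165 + 1732947 + 165620 = 4074972.

4074972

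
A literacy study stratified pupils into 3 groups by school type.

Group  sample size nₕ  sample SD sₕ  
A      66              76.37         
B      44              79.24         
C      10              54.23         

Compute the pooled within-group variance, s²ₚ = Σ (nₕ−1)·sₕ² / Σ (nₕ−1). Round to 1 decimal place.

5774.1

A: (66−1)·76.37² = 65·5832.3769 = 379104.4985
B: (44−1)·79.24² = 43·6278.9776 = 269996.0368
C: (10−1)·54.23² = 9·2940.8929 = 26468.0361
Numerator = 675568.5714; denominator = Σ(nₕ−1) = 117.
s²ₚ = 675568.5714/117 = 5774.090... → 5774.1.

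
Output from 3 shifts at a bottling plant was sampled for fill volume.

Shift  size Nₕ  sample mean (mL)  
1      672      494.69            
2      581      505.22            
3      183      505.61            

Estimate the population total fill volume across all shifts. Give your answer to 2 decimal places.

1: 672·494.69 = 332431.68
2: 581·505.22 = 293532.82
3: 183·505.61 = 92526.63
τ̂ = Σ Nₕx̄ₕ = 718491.13.

718491.13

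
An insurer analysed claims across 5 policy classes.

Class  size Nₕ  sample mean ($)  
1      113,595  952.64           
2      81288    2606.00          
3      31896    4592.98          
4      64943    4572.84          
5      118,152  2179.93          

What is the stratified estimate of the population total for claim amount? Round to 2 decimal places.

1021086396.36

Estimate total by summing Nₕ·x̄ₕ over strata.
113595·952.64 + 81288·2606.00 + 31896·4592.98 + 64943·4572.84 + 118152·2179.93 = 108215140.8 + 211836528 + 146497690.08 + 296973948.12 + 257563089.36 = 1021086396.36.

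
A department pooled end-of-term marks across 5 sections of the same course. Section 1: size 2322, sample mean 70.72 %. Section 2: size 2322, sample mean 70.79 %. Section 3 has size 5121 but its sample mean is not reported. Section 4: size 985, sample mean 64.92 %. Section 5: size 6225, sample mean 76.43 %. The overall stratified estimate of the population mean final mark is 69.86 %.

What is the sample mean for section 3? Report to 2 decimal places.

N = 2322 + 2322 + 5121 + 985 + 6225 = 16975.
Overall total = μ·N = 69.86·16975 = 1185873.5.
Subtract the known strata: 2322·70.72 + 2322·70.79 + 985·64.92 + 6225·76.43 = 868309.17.
Remaining total for section 3: 1185873.5 − 868309.17 = 317564.33.
Divide by its size: 317564.33 / 5121 = 62.0122... → 62.01.

62.01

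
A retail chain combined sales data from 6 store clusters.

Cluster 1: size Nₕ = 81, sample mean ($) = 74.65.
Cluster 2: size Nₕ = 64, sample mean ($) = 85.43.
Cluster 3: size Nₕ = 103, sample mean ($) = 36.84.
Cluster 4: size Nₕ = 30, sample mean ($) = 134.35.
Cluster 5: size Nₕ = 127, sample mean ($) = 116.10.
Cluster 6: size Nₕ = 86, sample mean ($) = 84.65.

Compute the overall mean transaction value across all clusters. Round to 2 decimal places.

84.24

N = 81 + 64 + 103 + 30 + 127 + 86 = 491.
Weight each subgroup mean by Nₕ/N and sum.
Σ Nₕx̄ₕ = 81·74.65 + 64·85.43 + 103·36.84 + 30·134.35 + 127·116.10 + 86·84.65 = 6046.65 + 5467.52 + 3794.52 + 4030.5 + 14744.7 + 7279.9 = 41363.79.
Divide by N: 41363.79 / 491 = 84.2440... → 84.24.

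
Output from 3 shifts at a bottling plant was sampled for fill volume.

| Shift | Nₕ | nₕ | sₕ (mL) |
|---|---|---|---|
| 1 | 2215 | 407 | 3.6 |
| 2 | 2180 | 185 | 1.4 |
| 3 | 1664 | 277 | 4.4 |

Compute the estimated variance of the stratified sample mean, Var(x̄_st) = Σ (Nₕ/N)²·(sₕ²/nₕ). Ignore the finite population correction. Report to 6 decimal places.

N = 6059. Term for each stratum: Wₕ²sₕ²/nₕ.
Var(x̄_st) = 0.004255554 + 0.001371499 + 0.005271453 = 0.010898506 → 0.010899.

0.010899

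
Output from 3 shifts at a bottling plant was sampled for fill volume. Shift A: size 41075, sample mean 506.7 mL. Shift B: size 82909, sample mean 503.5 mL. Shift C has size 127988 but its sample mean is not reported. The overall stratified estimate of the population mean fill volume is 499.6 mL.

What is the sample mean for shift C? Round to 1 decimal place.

494.8

Σ Nₕx̄ₕ = N·μ, so 127988·x̄_C = 251972·499.6 − (41075·506.7 + 82909·503.5).
= 125885211.2 − 62557384 = 63327827.2.
x̄_C = 63327827.2 / 127988 = 494.795... → 494.8.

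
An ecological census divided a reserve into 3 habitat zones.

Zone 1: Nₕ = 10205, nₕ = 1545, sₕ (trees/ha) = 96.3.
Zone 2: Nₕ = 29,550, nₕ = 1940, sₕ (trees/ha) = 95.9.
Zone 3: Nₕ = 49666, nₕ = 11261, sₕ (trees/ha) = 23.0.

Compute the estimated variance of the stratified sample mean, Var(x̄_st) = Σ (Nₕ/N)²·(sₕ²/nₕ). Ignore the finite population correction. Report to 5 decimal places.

0.61036

N = 89421; Wₕ = Nₕ/N.
zone 1: (10205/89421)²·96.3²/1545 = 0.07817557
zone 2: (29550/89421)²·95.9²/1940 = 0.51769195
zone 3: (49666/89421)²·23.0²/11261 = 0.01449166
Sum = 0.61035918 → 0.61036.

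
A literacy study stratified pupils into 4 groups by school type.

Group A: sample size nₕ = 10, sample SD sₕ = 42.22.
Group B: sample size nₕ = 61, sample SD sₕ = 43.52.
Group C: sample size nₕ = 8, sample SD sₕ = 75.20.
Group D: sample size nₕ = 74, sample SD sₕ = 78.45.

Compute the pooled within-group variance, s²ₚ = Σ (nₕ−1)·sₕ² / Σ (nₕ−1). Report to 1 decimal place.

4151.3

Degrees of freedom: 9 + 60 + 7 + 73 = 149.
Σ(nₕ−1)sₕ² = 9·1782.5284 + 60·1893.9904 + 7·5655.04 + 73·6154.4025 = 618538.8421.
s²ₚ = 618538.8421 / 149 = 4151.267... → 4151.3.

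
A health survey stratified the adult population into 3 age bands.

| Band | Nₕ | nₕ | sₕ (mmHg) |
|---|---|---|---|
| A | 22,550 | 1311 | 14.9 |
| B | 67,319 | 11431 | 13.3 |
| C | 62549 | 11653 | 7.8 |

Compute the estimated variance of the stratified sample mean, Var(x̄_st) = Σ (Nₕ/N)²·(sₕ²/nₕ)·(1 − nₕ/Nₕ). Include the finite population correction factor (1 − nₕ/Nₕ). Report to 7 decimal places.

N = 152418. Term for each stratum: Wₕ²sₕ²/nₕ·(1−nₕ/Nₕ).
Var(x̄_st) = 0.0034912258 + 0.0025061252 + 0.0007154561 = 0.0067128071 → 0.0067128.

0.0067128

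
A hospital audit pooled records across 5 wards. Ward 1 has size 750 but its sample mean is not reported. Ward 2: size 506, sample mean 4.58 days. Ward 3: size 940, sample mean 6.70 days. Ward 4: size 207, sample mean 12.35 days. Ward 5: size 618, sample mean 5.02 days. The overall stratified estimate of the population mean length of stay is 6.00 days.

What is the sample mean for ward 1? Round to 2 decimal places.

5.14

N = 750 + 506 + 940 + 207 + 618 = 3021.
Overall total = μ·N = 6.00·3021 = 18126.
Subtract the known strata: 506·4.58 + 940·6.70 + 207·12.35 + 618·5.02 = 14274.29.
Remaining total for ward 1: 18126 − 14274.29 = 3851.71.
Divide by its size: 3851.71 / 750 = 5.1356... → 5.14.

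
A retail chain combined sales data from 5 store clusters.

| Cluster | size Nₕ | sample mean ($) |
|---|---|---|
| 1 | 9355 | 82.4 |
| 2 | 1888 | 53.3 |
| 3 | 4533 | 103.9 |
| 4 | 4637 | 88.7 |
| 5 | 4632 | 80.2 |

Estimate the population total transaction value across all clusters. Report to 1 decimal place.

2125249.4

Estimate total by summing Nₕ·x̄ₕ over strata.
9355·82.4 + 1888·53.3 + 4533·103.9 + 4637·88.7 + 4632·80.2 = 770852 + 100630.4 + 470978.7 + 411301.9 + 371486.4 = 2125249.4.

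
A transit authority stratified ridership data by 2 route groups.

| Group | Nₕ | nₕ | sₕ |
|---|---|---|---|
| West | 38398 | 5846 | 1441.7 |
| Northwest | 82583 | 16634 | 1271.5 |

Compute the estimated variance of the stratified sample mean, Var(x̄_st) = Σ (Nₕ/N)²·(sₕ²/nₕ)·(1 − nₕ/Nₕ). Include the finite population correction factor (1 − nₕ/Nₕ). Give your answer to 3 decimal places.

66.529

N = 120981. Term for each stratum: Wₕ²sₕ²/nₕ·(1−nₕ/Nₕ).
Var(x̄_st) = 30.362877 + 36.166007 = 66.528884 → 66.529.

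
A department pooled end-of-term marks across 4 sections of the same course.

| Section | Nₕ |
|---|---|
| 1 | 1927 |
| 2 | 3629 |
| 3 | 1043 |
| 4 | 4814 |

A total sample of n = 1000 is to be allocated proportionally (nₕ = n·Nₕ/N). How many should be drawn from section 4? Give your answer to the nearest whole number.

Share of section 4 = 4814/11413 = 0.42180.
Allocate 1000 × 0.42180 = 421.800... → 422.

422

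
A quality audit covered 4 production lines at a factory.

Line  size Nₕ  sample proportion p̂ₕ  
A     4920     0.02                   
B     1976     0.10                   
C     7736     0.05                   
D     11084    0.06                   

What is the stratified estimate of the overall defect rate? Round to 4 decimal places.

0.0524

Wₕ = Nₕ/N with N = 25716: 0.1913, 0.0768, 0.3008, 0.4310.
p̂_st = 0.1913·0.02 + 0.0768·0.10 + 0.3008·0.05 + 0.4310·0.06 ≈ 0.052413... → 0.0524.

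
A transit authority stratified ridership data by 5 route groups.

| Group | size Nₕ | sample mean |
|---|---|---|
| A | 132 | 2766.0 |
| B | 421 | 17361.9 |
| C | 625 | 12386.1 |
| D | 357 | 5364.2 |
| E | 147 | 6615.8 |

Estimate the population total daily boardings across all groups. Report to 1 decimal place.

18303326.4

Estimate total by summing Nₕ·x̄ₕ over strata.
132·2766.0 + 421·17361.9 + 625·12386.1 + 357·5364.2 + 147·6615.8 = 365112 + 7309359.9 + 7741312.5 + 1915019.4 + 972522.6 = 18303326.4.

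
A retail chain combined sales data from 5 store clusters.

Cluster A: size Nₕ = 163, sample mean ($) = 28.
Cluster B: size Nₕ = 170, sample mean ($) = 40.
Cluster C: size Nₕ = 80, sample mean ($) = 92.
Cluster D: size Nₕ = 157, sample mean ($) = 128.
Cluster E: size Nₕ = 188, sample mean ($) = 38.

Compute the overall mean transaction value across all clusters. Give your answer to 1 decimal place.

60.6

N = 758; weights Wₕ = Nₕ/N = (0.2150, 0.2243, 0.1055, 0.2071, 0.2480).
x̄_st = Σ Wₕ·x̄ₕ = 0.2150·28 + 0.2243·40 + 0.1055·92 + 0.2071·128 + 0.2480·38 ≈ 60.639...
→ 60.6.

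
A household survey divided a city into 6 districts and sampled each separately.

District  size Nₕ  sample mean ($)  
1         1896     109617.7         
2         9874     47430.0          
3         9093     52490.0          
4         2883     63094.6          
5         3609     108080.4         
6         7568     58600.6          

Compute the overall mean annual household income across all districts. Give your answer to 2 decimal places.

62105.31

N = 1896 + 9874 + 9093 + 2883 + 3609 + 7568 = 34923.
The stratified mean weights each stratum mean by its population share Nₕ/N.
Σ Nₕx̄ₕ = 1896·109617.7 + 9874·47430.0 + 9093·52490.0 + 2883·63094.6 + 3609·108080.4 + 7568·58600.6 = 207835159.2 + 468323820 + 477291570 + 181901731.8 + 390062163.6 + 443489340.8 = 2168903785.4.
Divide by N: 2168903785.4 / 34923 = 62105.3113... → 62105.31.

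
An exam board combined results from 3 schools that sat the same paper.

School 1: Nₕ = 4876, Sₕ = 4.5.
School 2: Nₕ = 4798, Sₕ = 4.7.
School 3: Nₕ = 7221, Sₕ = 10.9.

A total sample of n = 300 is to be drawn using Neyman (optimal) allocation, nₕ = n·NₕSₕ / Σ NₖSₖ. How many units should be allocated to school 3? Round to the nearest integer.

Σ NₕSₕ = 4876·4.5 + 4798·4.7 + 7221·10.9 = 123201.5.
Share for 3: 78708.9/123201.5 = 0.63886.
n_3 = 300 × 0.63886 = 191.659... → 192.

192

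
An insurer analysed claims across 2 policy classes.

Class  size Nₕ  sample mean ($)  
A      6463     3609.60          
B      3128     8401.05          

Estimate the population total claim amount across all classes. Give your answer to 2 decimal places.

A: 6463·3609.60 = 23328844.8
B: 3128·8401.05 = 26278484.4
τ̂ = Σ Nₕx̄ₕ = 49607329.20.

49607329.20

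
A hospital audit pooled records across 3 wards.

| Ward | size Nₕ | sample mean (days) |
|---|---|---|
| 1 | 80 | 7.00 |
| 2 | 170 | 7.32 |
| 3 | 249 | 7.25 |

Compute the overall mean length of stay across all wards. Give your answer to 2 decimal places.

N = 499; weights Wₕ = Nₕ/N = (0.1603, 0.3407, 0.4990).
x̄_st = Σ Wₕ·x̄ₕ = 0.1603·7.00 + 0.3407·7.32 + 0.4990·7.25 ≈ 7.2338...
→ 7.23.

7.23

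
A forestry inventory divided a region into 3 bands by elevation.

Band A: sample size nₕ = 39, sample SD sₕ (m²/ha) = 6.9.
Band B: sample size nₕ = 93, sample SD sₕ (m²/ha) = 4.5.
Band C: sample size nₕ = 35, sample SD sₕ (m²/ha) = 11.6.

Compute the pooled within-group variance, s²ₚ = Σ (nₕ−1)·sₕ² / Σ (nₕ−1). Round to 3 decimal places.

Degrees of freedom: 38 + 92 + 34 = 164.
Σ(nₕ−1)sₕ² = 38·47.61 + 92·20.25 + 34·134.56 = 8247.22.
s²ₚ = 8247.22 / 164 = 50.28793... → 50.288.

50.288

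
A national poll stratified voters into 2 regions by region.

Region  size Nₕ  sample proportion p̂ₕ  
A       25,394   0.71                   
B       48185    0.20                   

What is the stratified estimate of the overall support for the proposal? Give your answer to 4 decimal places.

0.3760

N = 25394 + 48185 = 73579.
Overall proportion = Σ (Nₕ/N)·p̂ₕ.
Σ Nₕp̂ₕ = 18029.74 + 9637 = 27666.74.
27666.74 / 73579 = 0.376014... → 0.3760.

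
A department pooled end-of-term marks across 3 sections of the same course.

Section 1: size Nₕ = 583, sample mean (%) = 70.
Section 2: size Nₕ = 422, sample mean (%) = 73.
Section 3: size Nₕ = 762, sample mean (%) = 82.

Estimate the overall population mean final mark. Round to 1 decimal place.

75.9

N = 1767; weights Wₕ = Nₕ/N = (0.3299, 0.2388, 0.4312).
x̄_st = Σ Wₕ·x̄ₕ = 0.3299·70 + 0.2388·73 + 0.4312·82 ≈ 75.891...
→ 75.9.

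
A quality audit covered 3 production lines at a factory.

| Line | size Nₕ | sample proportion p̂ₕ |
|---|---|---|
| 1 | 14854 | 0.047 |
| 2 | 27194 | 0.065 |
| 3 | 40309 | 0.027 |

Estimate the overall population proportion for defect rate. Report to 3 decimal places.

0.043

Wₕ = Nₕ/N with N = 82357: 0.1804, 0.3302, 0.4894.
p̂_st = 0.1804·0.047 + 0.3302·0.065 + 0.4894·0.027 ≈ 0.04315... → 0.043.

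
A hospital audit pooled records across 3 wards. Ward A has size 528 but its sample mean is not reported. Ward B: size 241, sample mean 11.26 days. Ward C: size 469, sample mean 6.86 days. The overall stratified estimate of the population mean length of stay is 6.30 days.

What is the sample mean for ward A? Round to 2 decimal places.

N = 528 + 241 + 469 = 1238.
Overall total = μ·N = 6.30·1238 = 7799.4.
Subtract the known strata: 241·11.26 + 469·6.86 = 5931.
Remaining total for ward A: 7799.4 − 5931 = 1868.4.
Divide by its size: 1868.4 / 528 = 3.5386... → 3.54.

3.54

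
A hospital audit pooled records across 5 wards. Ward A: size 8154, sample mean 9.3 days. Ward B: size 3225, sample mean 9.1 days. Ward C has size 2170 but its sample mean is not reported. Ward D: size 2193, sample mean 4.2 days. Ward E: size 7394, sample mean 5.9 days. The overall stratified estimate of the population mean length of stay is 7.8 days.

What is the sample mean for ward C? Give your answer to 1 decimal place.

10.3

N = 8154 + 3225 + 2170 + 2193 + 7394 = 23136.
Overall total = μ·N = 7.8·23136 = 180460.8.
Subtract the known strata: 8154·9.3 + 3225·9.1 + 2193·4.2 + 7394·5.9 = 158014.9.
Remaining total for ward C: 180460.8 − 158014.9 = 22445.9.
Divide by its size: 22445.9 / 2170 = 10.344... → 10.3.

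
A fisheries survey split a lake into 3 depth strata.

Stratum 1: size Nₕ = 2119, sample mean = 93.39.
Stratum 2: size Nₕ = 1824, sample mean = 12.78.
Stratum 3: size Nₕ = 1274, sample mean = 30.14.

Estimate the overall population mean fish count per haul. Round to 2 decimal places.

x̄_st = (Σ Nₕx̄ₕ) / (Σ Nₕ) = (2119·93.39 + 1824·12.78 + 1274·30.14) / 5217
= 259602.49 / 5217 = 49.7609... → 49.76.

49.76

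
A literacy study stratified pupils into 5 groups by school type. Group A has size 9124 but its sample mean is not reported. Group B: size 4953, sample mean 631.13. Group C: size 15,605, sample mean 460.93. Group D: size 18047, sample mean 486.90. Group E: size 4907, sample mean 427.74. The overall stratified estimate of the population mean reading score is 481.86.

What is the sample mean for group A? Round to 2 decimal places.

Σ Nₕx̄ₕ = N·μ, so 9124·x̄_A = 52636·481.86 − (4953·631.13 + 15605·460.93 + 18047·486.90 + 4907·427.74).
= 25363182.96 − 21204804.02 = 4158378.94.
x̄_A = 4158378.94 / 9124 = 455.7627... → 455.76.

455.76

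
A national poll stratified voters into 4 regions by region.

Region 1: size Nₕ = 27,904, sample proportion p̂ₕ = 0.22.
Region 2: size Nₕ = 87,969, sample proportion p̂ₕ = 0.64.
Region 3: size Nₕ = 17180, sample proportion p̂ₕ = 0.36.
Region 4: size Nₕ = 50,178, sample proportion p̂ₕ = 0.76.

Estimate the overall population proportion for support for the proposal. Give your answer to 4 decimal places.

N = 27904 + 87969 + 17180 + 50178 = 183231.
Overall proportion = Σ (Nₕ/N)·p̂ₕ.
Σ Nₕp̂ₕ = 6138.88 + 56300.16 + 6184.8 + 38135.28 = 106759.12.
106759.12 / 183231 = 0.582648... → 0.5826.

0.5826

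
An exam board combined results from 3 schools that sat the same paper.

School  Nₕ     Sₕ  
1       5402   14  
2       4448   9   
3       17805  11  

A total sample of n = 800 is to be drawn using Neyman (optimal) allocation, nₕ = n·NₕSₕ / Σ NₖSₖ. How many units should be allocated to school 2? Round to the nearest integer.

103

Σ NₕSₕ = 5402·14 + 4448·9 + 17805·11 = 311515.
Share for 2: 40032/311515 = 0.12851.
n_2 = 800 × 0.12851 = 102.806... → 103.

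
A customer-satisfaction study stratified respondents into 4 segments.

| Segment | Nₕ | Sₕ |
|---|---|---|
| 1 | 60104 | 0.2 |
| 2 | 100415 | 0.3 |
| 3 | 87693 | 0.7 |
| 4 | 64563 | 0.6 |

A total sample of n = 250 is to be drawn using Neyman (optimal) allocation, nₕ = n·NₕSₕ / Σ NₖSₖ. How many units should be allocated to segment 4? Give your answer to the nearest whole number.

68

1: NₕSₕ = 60104·0.2 = 12020.8
2: NₕSₕ = 100415·0.3 = 30124.5
3: NₕSₕ = 87693·0.7 = 61385.1
4: NₕSₕ = 64563·0.6 = 38737.8
Σ NₕSₕ = 142268.2.
n_4 = 250·38737.8/142268.2 = 68.072... → 68.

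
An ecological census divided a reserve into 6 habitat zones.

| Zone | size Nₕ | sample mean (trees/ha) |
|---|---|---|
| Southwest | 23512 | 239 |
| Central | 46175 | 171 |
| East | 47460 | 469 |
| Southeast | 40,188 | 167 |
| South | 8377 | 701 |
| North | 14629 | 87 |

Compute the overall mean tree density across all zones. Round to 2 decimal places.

N = 180341; weights Wₕ = Nₕ/N = (0.1304, 0.2560, 0.2632, 0.2228, 0.0465, 0.0811).
x̄_st = Σ Wₕ·x̄ₕ = 0.1304·239 + 0.2560·171 + 0.2632·469 + 0.2228·167 + 0.0465·701 + 0.0811·87 ≈ 275.2032...
→ 275.20.

275.20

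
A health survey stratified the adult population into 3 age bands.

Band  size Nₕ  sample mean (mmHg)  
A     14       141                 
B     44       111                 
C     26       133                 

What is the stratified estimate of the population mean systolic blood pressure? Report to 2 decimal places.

122.81

N = 84; weights Wₕ = Nₕ/N = (0.1667, 0.5238, 0.3095).
x̄_st = Σ Wₕ·x̄ₕ = 0.1667·141 + 0.5238·111 + 0.3095·133 ≈ 122.8095...
→ 122.81.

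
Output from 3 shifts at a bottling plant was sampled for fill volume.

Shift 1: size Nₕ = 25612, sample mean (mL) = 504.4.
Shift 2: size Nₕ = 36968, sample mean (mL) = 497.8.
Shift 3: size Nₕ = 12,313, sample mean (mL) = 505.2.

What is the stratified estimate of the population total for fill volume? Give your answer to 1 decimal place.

37541890.8

Population total = Σ Nₕ·x̄ₕ (each stratum's size times its mean).
25612·504.4 + 36968·497.8 + 12313·505.2 = 12918692.8 + 18402670.4 + 6220527.6 = 37541890.8.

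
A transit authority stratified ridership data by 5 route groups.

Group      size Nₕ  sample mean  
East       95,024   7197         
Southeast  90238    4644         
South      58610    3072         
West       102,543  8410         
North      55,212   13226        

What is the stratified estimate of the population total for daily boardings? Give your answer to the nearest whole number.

2875623462

East: 95024·7197 = 683887728
Southeast: 90238·4644 = 419065272
South: 58610·3072 = 180049920
West: 102543·8410 = 862386630
North: 55212·13226 = 730233912
τ̂ = Σ Nₕx̄ₕ = 2875623462.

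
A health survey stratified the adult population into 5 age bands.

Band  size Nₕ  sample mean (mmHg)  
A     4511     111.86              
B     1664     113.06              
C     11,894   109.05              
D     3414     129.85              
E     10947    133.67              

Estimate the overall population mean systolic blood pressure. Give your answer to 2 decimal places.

N = 32430; weights Wₕ = Nₕ/N = (0.1391, 0.0513, 0.3668, 0.1053, 0.3376).
x̄_st = Σ Wₕ·x̄ₕ = 0.1391·111.86 + 0.0513·113.06 + 0.3668·109.05 + 0.1053·129.85 + 0.3376·133.67 ≈ 120.1470...
→ 120.15.

120.15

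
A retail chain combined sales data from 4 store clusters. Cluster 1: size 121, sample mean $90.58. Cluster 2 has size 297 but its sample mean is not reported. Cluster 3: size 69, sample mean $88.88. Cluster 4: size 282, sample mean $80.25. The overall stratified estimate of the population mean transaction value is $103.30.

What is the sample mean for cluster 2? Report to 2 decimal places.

Σ Nₕx̄ₕ = N·μ, so 297·x̄_2 = 769·103.30 − (121·90.58 + 69·88.88 + 282·80.25).
= 79437.7 − 39723.4 = 39714.3.
x̄_2 = 39714.3 / 297 = 133.7182... → 133.72.

133.72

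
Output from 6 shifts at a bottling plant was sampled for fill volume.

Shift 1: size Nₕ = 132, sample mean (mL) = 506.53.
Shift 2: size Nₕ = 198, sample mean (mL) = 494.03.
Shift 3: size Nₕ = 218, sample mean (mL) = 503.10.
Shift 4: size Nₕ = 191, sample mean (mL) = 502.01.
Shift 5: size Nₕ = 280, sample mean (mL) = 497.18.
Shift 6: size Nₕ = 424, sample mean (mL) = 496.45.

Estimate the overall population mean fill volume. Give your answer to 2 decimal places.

498.92

N = 1443; weights Wₕ = Nₕ/N = (0.0915, 0.1372, 0.1511, 0.1324, 0.1940, 0.2938).
x̄_st = Σ Wₕ·x̄ₕ = 0.0915·506.53 + 0.1372·494.03 + 0.1511·503.10 + 0.1324·502.01 + 0.1940·497.18 + 0.2938·496.45 ≈ 498.9223...
→ 498.92.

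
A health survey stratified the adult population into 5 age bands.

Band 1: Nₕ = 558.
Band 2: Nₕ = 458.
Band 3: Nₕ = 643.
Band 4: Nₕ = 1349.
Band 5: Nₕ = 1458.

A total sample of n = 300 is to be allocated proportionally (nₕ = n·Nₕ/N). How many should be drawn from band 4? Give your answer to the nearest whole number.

Share of band 4 = 1349/4466 = 0.30206.
Allocate 300 × 0.30206 = 90.618... → 91.

91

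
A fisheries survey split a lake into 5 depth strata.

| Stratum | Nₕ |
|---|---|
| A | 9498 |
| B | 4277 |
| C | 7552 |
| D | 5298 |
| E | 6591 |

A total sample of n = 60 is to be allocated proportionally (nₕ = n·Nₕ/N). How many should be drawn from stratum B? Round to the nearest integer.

8

N = 9498 + 4277 + 7552 + 5298 + 6591 = 33216.
n_B = 60·4277/33216 = 7.726... → 8.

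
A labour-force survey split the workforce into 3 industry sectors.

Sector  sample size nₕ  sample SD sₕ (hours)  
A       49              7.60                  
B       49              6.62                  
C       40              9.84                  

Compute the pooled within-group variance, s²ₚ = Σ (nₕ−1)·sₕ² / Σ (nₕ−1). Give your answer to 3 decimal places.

Degrees of freedom: 48 + 48 + 39 = 135.
Σ(nₕ−1)sₕ² = 48·57.76 + 48·43.8244 + 39·96.8256 = 8652.2496.
s²ₚ = 8652.2496 / 135 = 64.09074... → 64.091.

64.091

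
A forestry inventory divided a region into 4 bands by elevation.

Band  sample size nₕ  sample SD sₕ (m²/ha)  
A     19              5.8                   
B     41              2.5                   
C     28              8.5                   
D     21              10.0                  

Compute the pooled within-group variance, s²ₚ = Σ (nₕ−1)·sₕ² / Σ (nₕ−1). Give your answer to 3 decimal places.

45.774

A: (19−1)·5.8² = 18·33.64 = 605.52
B: (41−1)·2.5² = 40·6.25 = 250
C: (28−1)·8.5² = 27·72.25 = 1950.75
D: (21−1)·10.0² = 20·100 = 2000
Numerator = 4806.27; denominator = Σ(nₕ−1) = 105.
s²ₚ = 4806.27/105 = 45.774 → 45.774.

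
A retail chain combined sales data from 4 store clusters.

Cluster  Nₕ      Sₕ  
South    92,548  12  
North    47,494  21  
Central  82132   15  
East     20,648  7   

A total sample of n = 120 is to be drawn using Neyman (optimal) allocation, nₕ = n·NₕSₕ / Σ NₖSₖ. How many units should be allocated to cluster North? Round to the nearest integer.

34

Σ NₕSₕ = 92548·12 + 47494·21 + 82132·15 + 20648·7 = 3484466.
Share for North: 997374/3484466 = 0.28623.
n_North = 120 × 0.28623 = 34.348... → 34.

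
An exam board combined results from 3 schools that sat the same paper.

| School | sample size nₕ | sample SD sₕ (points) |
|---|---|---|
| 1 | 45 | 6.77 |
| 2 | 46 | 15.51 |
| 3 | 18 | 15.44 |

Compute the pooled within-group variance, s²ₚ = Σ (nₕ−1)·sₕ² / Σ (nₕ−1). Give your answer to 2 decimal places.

159.38

Degrees of freedom: 44 + 45 + 17 = 106.
Σ(nₕ−1)sₕ² = 44·45.8329 + 45·240.5601 + 17·238.3936 = 16894.5433.
s²ₚ = 16894.5433 / 106 = 159.3825... → 159.38.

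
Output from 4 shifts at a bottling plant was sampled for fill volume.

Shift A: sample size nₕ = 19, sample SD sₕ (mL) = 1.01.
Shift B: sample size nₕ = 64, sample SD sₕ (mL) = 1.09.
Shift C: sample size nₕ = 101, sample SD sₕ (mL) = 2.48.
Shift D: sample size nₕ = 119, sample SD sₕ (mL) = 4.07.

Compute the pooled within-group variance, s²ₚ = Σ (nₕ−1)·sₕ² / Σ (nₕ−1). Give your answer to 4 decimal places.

8.9061

Degrees of freedom: 18 + 63 + 100 + 118 = 299.
Σ(nₕ−1)sₕ² = 18·1.0201 + 63·1.1881 + 100·6.1504 + 118·16.5649 = 2662.9103.
s²ₚ = 2662.9103 / 299 = 8.906055... → 8.9061.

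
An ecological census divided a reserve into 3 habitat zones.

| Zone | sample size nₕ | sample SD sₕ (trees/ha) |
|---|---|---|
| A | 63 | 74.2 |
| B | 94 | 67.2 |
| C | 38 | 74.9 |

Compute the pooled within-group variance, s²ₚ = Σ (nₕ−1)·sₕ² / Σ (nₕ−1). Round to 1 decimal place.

Degrees of freedom: 62 + 93 + 37 = 192.
Σ(nₕ−1)sₕ² = 62·5505.64 + 93·4515.84 + 37·5610.01 = 968893.17.
s²ₚ = 968893.17 / 192 = 5046.319... → 5046.3.

5046.3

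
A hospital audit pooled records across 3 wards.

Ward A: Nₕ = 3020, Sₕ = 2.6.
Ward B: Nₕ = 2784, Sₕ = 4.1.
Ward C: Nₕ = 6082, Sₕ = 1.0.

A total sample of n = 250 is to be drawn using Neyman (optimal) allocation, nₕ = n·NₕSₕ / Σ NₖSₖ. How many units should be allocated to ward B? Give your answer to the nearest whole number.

Σ NₕSₕ = 3020·2.6 + 2784·4.1 + 6082·1.0 = 25348.4.
Share for B: 11414.4/25348.4 = 0.45030.
n_B = 250 × 0.45030 = 112.575... → 113.

113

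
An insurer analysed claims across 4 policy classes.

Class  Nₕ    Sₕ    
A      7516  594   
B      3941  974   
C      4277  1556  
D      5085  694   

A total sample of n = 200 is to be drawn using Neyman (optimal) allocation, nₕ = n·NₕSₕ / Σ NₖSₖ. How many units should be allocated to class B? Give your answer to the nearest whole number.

42

Σ NₕSₕ = 7516·594 + 3941·974 + 4277·1556 + 5085·694 = 18487040.
Share for B: 3838534/18487040 = 0.20763.
n_B = 200 × 0.20763 = 41.527... → 42.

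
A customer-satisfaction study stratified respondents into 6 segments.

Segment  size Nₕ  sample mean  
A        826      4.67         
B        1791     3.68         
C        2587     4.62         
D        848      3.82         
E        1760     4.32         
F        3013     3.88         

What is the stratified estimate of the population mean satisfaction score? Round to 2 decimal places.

4.15

x̄_st = (Σ Nₕx̄ₕ) / (Σ Nₕ) = (826·4.67 + 1791·3.68 + 2587·4.62 + 848·3.82 + 1760·4.32 + 3013·3.88) / 10825
= 44933.24 / 10825 = 4.1509... → 4.15.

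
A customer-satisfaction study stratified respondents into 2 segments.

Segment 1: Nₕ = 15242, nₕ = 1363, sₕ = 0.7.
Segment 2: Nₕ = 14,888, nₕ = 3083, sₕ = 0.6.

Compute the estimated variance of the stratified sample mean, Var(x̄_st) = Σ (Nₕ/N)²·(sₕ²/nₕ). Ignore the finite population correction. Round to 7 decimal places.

N = 30130; Wₕ = Nₕ/N.
segment 1: (15242/30130)²·0.7²/1363 = 0.0000919996
segment 2: (14888/30130)²·0.6²/3083 = 0.0000285104
Sum = 0.0001205100 → 0.0001205.

0.0001205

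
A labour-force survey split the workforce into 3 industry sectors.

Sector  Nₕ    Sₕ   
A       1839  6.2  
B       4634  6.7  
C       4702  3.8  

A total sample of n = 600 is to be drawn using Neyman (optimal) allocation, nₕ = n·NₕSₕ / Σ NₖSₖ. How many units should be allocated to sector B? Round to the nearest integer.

309

A: NₕSₕ = 1839·6.2 = 11401.8
B: NₕSₕ = 4634·6.7 = 31047.8
C: NₕSₕ = 4702·3.8 = 17867.6
Σ NₕSₕ = 60317.2.
n_B = 600·31047.8/60317.2 = 308.845... → 309.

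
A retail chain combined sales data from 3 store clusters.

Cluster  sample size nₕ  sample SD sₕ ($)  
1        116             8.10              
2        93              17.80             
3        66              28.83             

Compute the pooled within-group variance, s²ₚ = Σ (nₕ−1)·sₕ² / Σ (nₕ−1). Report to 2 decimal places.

1: (116−1)·8.10² = 115·65.61 = 7545.15
2: (93−1)·17.80² = 92·316.84 = 29149.28
3: (66−1)·28.83² = 65·831.1689 = 54025.9785
Numerator = 90720.4085; denominator = Σ(nₕ−1) = 272.
s²ₚ = 90720.4085/272 = 333.5309... → 333.53.

333.53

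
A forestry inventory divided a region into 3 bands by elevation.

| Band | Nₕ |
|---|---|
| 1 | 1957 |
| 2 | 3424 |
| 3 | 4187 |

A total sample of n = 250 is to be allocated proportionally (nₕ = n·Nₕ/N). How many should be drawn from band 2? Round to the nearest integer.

89

Share of band 2 = 3424/9568 = 0.35786.
Allocate 250 × 0.35786 = 89.465... → 89.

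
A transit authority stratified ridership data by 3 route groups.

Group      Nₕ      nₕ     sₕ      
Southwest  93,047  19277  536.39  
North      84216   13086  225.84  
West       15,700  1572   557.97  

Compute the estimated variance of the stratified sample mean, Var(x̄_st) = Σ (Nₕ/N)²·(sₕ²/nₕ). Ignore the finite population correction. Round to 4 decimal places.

5.5238

N = 192963. Term for each stratum: Wₕ²sₕ²/nₕ.
Var(x̄_st) = 3.4703922 + 0.7423966 + 1.3110534 = 5.5238422 → 5.5238.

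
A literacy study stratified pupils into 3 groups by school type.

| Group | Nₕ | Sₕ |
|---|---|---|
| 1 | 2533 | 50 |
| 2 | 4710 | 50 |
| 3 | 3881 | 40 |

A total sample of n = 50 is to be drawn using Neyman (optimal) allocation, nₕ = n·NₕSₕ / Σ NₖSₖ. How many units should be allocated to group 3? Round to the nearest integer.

15

Σ NₕSₕ = 2533·50 + 4710·50 + 3881·40 = 517390.
Share for 3: 155240/517390 = 0.30004.
n_3 = 50 × 0.30004 = 15.002... → 15.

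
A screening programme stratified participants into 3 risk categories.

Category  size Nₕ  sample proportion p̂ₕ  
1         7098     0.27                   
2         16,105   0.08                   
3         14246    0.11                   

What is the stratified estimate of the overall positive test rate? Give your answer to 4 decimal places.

N = 7098 + 16105 + 14246 = 37449.
Overall proportion = Σ (Nₕ/N)·p̂ₕ.
Σ Nₕp̂ₕ = 1916.46 + 1288.4 + 1567.06 = 4771.92.
4771.92 / 37449 = 0.127424... → 0.1274.

0.1274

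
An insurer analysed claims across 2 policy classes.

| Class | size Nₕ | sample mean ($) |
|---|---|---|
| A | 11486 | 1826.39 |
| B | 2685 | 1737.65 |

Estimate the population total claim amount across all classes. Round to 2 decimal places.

25643505.79

Population total = Σ Nₕ·x̄ₕ (each stratum's size times its mean).
11486·1826.39 + 2685·1737.65 = 20977915.54 + 4665590.25 = 25643505.79.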